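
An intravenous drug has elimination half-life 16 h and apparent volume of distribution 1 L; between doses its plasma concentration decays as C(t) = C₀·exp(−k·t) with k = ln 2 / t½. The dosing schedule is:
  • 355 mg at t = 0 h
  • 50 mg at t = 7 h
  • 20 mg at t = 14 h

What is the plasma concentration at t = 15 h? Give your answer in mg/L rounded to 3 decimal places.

k = ln 2 / 16 = 0.04332 per h
Dose 1 (355 mg at t=0 h): 355·exp(−0.04332·15) = 185.359 mg/L
Dose 2 (50 mg at t=7 h): 50·exp(−0.04332·8) = 35.355 mg/L
Dose 3 (20 mg at t=14 h): 20·exp(−0.04332·1) = 19.152 mg/L
C(15) = 185.359 + 35.355 + 19.152 = 239.866 mg/L

239.866 mg/L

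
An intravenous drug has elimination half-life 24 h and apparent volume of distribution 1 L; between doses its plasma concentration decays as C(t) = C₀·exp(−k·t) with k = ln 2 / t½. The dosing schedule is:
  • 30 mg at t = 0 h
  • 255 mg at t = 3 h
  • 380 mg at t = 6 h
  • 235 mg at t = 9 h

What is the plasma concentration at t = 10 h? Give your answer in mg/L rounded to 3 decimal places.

k = ln 2 / 24 = 0.02888 per h
Dose 1 (30 mg at t=0 h): 30·exp(−0.02888·10) = 22.475 mg/L
Dose 2 (255 mg at t=3 h): 255·exp(−0.02888·7) = 208.324 mg/L
Dose 3 (380 mg at t=6 h): 380·exp(−0.02888·4) = 338.542 mg/L
Dose 4 (235 mg at t=9 h): 235·exp(−0.02888·1) = 228.310 mg/L
C(10) = 22.475 + 208.324 + 338.542 + 228.310 = 797.650 mg/L

797.650 mg/L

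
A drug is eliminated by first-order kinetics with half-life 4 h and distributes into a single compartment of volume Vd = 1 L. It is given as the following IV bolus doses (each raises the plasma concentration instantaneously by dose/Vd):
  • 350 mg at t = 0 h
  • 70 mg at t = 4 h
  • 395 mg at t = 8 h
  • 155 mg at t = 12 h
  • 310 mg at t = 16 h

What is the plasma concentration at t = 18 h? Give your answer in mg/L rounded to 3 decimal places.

365.486 mg/L

k = ln 2 / 4 = 0.17329 per h
Dose 1 (350 mg at t=0 h): 350·exp(−0.17329·18) = 15.468 mg/L
Dose 2 (70 mg at t=4 h): 70·exp(−0.17329·14) = 6.187 mg/L
Dose 3 (395 mg at t=8 h): 395·exp(−0.17329·10) = 69.827 mg/L
Dose 4 (155 mg at t=12 h): 155·exp(−0.17329·6) = 54.801 mg/L
Dose 5 (310 mg at t=16 h): 310·exp(−0.17329·2) = 219.203 mg/L
C(18) = 15.468 + 6.187 + 69.827 + 54.801 + 219.203 = 365.486 mg/L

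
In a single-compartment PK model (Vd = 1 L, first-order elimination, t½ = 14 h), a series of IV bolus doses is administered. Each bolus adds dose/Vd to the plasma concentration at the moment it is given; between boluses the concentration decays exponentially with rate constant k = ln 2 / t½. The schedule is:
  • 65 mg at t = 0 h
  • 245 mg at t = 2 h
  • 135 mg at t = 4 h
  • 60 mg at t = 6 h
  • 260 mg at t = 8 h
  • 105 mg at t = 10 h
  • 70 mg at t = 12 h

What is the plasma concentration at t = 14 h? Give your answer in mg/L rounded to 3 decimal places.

k = ln 2 / 14 = 0.04951 per h
Dose 1 (65 mg at t=0 h): 65·exp(−0.04951·14) = 32.500 mg/L
Dose 2 (245 mg at t=2 h): 245·exp(−0.04951·12) = 135.251 mg/L
Dose 3 (135 mg at t=4 h): 135·exp(−0.04951·10) = 82.283 mg/L
Dose 4 (60 mg at t=6 h): 60·exp(−0.04951·8) = 40.377 mg/L
Dose 5 (260 mg at t=8 h): 260·exp(−0.04951·6) = 193.179 mg/L
Dose 6 (105 mg at t=10 h): 105·exp(−0.04951·4) = 86.135 mg/L
Dose 7 (70 mg at t=12 h): 70·exp(−0.04951·2) = 63.401 mg/L
C(14) = 32.500 + 135.251 + 82.283 + 40.377 + 193.179 + 86.135 + 63.401 = 633.127 mg/L

633.127 mg/L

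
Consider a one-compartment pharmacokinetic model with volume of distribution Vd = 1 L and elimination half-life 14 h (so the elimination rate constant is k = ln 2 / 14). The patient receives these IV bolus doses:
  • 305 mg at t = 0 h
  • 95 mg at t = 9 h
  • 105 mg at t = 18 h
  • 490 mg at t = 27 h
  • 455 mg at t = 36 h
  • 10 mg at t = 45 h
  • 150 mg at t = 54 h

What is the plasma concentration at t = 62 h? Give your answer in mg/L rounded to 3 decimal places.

350.402 mg/L

k = ln 2 / 14 = 0.04951 per h
Dose 1 (305 mg at t=0 h): 305·exp(−0.04951·62) = 14.163 mg/L
Dose 2 (95 mg at t=9 h): 95·exp(−0.04951·53) = 6.888 mg/L
Dose 3 (105 mg at t=18 h): 105·exp(−0.04951·44) = 11.888 mg/L
Dose 4 (490 mg at t=27 h): 490·exp(−0.04951·35) = 86.621 mg/L
Dose 5 (455 mg at t=36 h): 455·exp(−0.04951·26) = 125.590 mg/L
Dose 6 (10 mg at t=45 h): 10·exp(−0.04951·17) = 4.310 mg/L
Dose 7 (150 mg at t=54 h): 150·exp(−0.04951·8) = 100.943 mg/L
C(62) = 14.163 + 6.888 + 11.888 + 86.621 + 125.590 + 4.310 + 100.943 = 350.402 mg/L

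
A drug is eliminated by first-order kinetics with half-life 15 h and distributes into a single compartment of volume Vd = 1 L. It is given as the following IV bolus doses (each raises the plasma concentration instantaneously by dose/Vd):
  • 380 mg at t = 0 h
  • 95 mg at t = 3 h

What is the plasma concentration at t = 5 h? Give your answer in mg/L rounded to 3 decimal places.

388.220 mg/L

k = ln 2 / 15 = 0.04621 per h
Dose 1 (380 mg at t=0 h): 380·exp(−0.04621·5) = 301.606 mg/L
Dose 2 (95 mg at t=3 h): 95·exp(−0.04621·2) = 86.614 mg/L
C(5) = 301.606 + 86.614 = 388.220 mg/L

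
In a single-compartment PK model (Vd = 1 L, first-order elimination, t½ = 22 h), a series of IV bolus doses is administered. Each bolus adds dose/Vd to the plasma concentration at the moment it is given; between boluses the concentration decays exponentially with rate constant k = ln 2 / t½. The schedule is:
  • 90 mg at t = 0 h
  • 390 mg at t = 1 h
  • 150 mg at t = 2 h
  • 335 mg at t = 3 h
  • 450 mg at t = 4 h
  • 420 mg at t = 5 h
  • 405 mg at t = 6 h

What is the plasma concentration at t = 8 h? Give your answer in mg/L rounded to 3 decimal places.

1952.199 mg/L

k = ln 2 / 22 = 0.03151 per h
Dose 1 (90 mg at t=0 h): 90·exp(−0.03151·8) = 69.948 mg/L
Dose 2 (390 mg at t=1 h): 390·exp(−0.03151·7) = 312.811 mg/L
Dose 3 (150 mg at t=2 h): 150·exp(−0.03151·6) = 124.163 mg/L
Dose 4 (335 mg at t=3 h): 335·exp(−0.03151·5) = 286.173 mg/L
Dose 5 (450 mg at t=4 h): 450·exp(−0.03151·4) = 396.716 mg/L
Dose 6 (420 mg at t=5 h): 420·exp(−0.03151·3) = 382.120 mg/L
Dose 7 (405 mg at t=6 h): 405·exp(−0.03151·2) = 380.267 mg/L
C(8) = 69.948 + 312.811 + 124.163 + 286.173 + 396.716 + 382.120 + 380.267 = 1952.199 mg/L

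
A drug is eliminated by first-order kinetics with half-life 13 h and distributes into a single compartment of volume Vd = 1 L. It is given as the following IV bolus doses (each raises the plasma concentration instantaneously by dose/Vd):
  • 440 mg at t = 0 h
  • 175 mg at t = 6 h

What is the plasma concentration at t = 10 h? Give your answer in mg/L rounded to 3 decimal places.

399.550 mg/L

k = ln 2 / 13 = 0.05332 per h
Dose 1 (440 mg at t=0 h): 440·exp(−0.05332·10) = 258.161 mg/L
Dose 2 (175 mg at t=6 h): 175·exp(−0.05332·4) = 141.388 mg/L
C(10) = 258.161 + 141.388 = 399.550 mg/L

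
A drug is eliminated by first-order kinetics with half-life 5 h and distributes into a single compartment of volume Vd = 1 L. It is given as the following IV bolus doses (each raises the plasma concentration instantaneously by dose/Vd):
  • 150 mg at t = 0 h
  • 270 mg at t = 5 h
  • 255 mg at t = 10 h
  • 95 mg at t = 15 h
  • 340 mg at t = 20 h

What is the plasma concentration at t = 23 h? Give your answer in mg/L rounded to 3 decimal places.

326.166 mg/L

k = ln 2 / 5 = 0.13863 per h
Dose 1 (150 mg at t=0 h): 150·exp(−0.13863·23) = 6.185 mg/L
Dose 2 (270 mg at t=5 h): 270·exp(−0.13863·18) = 22.267 mg/L
Dose 3 (255 mg at t=10 h): 255·exp(−0.13863·13) = 42.059 mg/L
Dose 4 (95 mg at t=15 h): 95·exp(−0.13863·8) = 31.338 mg/L
Dose 5 (340 mg at t=20 h): 340·exp(−0.13863·3) = 224.316 mg/L
C(23) = 6.185 + 22.267 + 42.059 + 31.338 + 224.316 = 326.166 mg/L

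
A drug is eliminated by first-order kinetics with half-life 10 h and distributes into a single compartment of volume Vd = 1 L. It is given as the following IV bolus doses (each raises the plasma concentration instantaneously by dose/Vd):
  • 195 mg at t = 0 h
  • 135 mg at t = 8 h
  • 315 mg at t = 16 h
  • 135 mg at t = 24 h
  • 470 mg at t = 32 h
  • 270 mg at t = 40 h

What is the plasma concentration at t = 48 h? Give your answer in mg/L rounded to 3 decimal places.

385.409 mg/L

k = ln 2 / 10 = 0.06931 per h
Dose 1 (195 mg at t=0 h): 195·exp(−0.06931·48) = 7.000 mg/L
Dose 2 (135 mg at t=8 h): 135·exp(−0.06931·40) = 8.438 mg/L
Dose 3 (315 mg at t=16 h): 315·exp(−0.06931·32) = 34.278 mg/L
Dose 4 (135 mg at t=24 h): 135·exp(−0.06931·24) = 25.578 mg/L
Dose 5 (470 mg at t=32 h): 470·exp(−0.06931·16) = 155.042 mg/L
Dose 6 (270 mg at t=40 h): 270·exp(−0.06931·8) = 155.074 mg/L
C(48) = 7.000 + 8.438 + 34.278 + 25.578 + 155.042 + 155.074 = 385.409 mg/L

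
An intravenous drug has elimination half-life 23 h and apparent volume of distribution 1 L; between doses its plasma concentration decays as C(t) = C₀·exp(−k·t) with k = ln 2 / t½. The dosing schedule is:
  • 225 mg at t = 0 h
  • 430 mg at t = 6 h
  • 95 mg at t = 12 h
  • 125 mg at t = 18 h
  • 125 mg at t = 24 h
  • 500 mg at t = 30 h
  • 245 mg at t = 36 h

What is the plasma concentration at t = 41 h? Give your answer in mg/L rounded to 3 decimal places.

k = ln 2 / 23 = 0.03014 per h
Dose 1 (225 mg at t=0 h): 225·exp(−0.03014·41) = 65.398 mg/L
Dose 2 (430 mg at t=6 h): 430·exp(−0.03014·35) = 149.754 mg/L
Dose 3 (95 mg at t=12 h): 95·exp(−0.03014·29) = 39.643 mg/L
Dose 4 (125 mg at t=18 h): 125·exp(−0.03014·23) = 62.500 mg/L
Dose 5 (125 mg at t=24 h): 125·exp(−0.03014·17) = 74.888 mg/L
Dose 6 (500 mg at t=30 h): 500·exp(−0.03014·11) = 358.921 mg/L
Dose 7 (245 mg at t=36 h): 245·exp(−0.03014·5) = 210.729 mg/L
C(41) = 65.398 + 149.754 + 39.643 + 62.500 + 74.888 + 358.921 + 210.729 = 961.833 mg/L

961.833 mg/L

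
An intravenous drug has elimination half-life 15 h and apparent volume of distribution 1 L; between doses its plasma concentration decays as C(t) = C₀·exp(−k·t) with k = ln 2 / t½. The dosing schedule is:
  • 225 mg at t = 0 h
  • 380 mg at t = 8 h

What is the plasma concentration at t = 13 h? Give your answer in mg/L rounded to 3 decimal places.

k = ln 2 / 15 = 0.04621 per h
Dose 1 (225 mg at t=0 h): 225·exp(−0.04621·13) = 123.393 mg/L
Dose 2 (380 mg at t=8 h): 380·exp(−0.04621·5) = 301.606 mg/L
C(13) = 123.393 + 301.606 = 424.999 mg/L

424.999 mg/L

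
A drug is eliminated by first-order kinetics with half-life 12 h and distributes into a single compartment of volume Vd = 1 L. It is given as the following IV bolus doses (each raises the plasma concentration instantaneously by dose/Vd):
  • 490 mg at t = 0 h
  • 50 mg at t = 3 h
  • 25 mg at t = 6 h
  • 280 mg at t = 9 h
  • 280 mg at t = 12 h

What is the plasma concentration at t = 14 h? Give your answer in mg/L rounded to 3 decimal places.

719.720 mg/L

k = ln 2 / 12 = 0.05776 per h
Dose 1 (490 mg at t=0 h): 490·exp(−0.05776·14) = 218.270 mg/L
Dose 2 (50 mg at t=3 h): 50·exp(−0.05776·11) = 26.487 mg/L
Dose 3 (25 mg at t=6 h): 25·exp(−0.05776·8) = 15.749 mg/L
Dose 4 (280 mg at t=9 h): 280·exp(−0.05776·5) = 209.763 mg/L
Dose 5 (280 mg at t=12 h): 280·exp(−0.05776·2) = 249.452 mg/L
C(14) = 218.270 + 26.487 + 15.749 + 209.763 + 249.452 = 719.720 mg/L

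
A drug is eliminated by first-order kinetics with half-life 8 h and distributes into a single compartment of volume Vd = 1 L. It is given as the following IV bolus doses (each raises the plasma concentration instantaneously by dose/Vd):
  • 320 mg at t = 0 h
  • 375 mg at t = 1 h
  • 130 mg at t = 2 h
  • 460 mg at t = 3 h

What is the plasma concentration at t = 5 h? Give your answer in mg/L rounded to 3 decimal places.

959.715 mg/L

k = ln 2 / 8 = 0.08664 per h
Dose 1 (320 mg at t=0 h): 320·exp(−0.08664·5) = 207.494 mg/L
Dose 2 (375 mg at t=1 h): 375·exp(−0.08664·4) = 265.165 mg/L
Dose 3 (130 mg at t=2 h): 130·exp(−0.08664·3) = 100.244 mg/L
Dose 4 (460 mg at t=3 h): 460·exp(−0.08664·2) = 386.812 mg/L
C(5) = 207.494 + 265.165 + 100.244 + 386.812 = 959.715 mg/L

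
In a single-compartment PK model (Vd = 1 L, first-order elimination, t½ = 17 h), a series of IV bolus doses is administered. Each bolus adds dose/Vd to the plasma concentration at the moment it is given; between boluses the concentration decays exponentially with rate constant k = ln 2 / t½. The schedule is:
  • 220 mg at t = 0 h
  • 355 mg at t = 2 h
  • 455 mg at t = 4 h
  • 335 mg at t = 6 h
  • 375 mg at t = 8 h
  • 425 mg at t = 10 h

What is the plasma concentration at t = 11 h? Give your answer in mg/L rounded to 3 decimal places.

k = ln 2 / 17 = 0.04077 per h
Dose 1 (220 mg at t=0 h): 220·exp(−0.04077·11) = 140.488 mg/L
Dose 2 (355 mg at t=2 h): 355·exp(−0.04077·9) = 245.957 mg/L
Dose 3 (455 mg at t=4 h): 455·exp(−0.04077·7) = 342.025 mg/L
Dose 4 (335 mg at t=6 h): 335·exp(−0.04077·5) = 273.216 mg/L
Dose 5 (375 mg at t=8 h): 375·exp(−0.04077·3) = 331.824 mg/L
Dose 6 (425 mg at t=10 h): 425·exp(−0.04077·1) = 408.020 mg/L
C(11) = 140.488 + 245.957 + 342.025 + 273.216 + 331.824 + 408.020 = 1741.531 mg/L

1741.531 mg/L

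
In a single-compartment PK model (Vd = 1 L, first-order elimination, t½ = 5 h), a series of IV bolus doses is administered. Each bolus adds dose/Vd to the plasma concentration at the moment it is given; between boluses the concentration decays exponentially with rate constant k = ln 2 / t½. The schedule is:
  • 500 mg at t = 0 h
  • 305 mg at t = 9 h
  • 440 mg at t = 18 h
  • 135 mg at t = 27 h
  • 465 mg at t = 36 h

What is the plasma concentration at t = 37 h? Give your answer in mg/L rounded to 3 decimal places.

479.394 mg/L

k = ln 2 / 5 = 0.13863 per h
Dose 1 (500 mg at t=0 h): 500·exp(−0.13863·37) = 2.960 mg/L
Dose 2 (305 mg at t=9 h): 305·exp(−0.13863·28) = 6.288 mg/L
Dose 3 (440 mg at t=18 h): 440·exp(−0.13863·19) = 31.589 mg/L
Dose 4 (135 mg at t=27 h): 135·exp(−0.13863·10) = 33.750 mg/L
Dose 5 (465 mg at t=36 h): 465·exp(−0.13863·1) = 404.806 mg/L
C(37) = 2.960 + 6.288 + 31.589 + 33.750 + 404.806 = 479.394 mg/L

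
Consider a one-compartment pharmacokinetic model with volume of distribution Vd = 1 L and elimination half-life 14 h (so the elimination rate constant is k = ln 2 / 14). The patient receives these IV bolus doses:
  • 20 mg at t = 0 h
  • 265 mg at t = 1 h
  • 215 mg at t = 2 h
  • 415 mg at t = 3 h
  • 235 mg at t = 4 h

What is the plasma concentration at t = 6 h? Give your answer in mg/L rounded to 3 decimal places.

968.684 mg/L

k = ln 2 / 14 = 0.04951 per h
Dose 1 (20 mg at t=0 h): 20·exp(−0.04951·6) = 14.860 mg/L
Dose 2 (265 mg at t=1 h): 265·exp(−0.04951·5) = 206.888 mg/L
Dose 3 (215 mg at t=2 h): 215·exp(−0.04951·4) = 176.372 mg/L
Dose 4 (415 mg at t=3 h): 415·exp(−0.04951·3) = 357.719 mg/L
Dose 5 (235 mg at t=4 h): 235·exp(−0.04951·2) = 212.845 mg/L
C(6) = 14.860 + 206.888 + 176.372 + 357.719 + 212.845 = 968.684 mg/L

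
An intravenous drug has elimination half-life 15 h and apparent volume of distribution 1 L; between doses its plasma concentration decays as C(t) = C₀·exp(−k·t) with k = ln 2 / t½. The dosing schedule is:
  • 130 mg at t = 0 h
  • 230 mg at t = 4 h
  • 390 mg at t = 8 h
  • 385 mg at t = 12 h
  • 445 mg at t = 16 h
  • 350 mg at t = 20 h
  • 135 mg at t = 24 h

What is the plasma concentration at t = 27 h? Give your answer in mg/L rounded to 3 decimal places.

k = ln 2 / 15 = 0.04621 per h
Dose 1 (130 mg at t=0 h): 130·exp(−0.04621·27) = 37.333 mg/L
Dose 2 (230 mg at t=4 h): 230·exp(−0.04621·23) = 79.460 mg/L
Dose 3 (390 mg at t=8 h): 390·exp(−0.04621·19) = 162.091 mg/L
Dose 4 (385 mg at t=12 h): 385·exp(−0.04621·15) = 192.500 mg/L
Dose 5 (445 mg at t=16 h): 445·exp(−0.04621·11) = 267.673 mg/L
Dose 6 (350 mg at t=20 h): 350·exp(−0.04621·7) = 253.272 mg/L
Dose 7 (135 mg at t=24 h): 135·exp(−0.04621·3) = 117.524 mg/L
C(27) = 37.333 + 79.460 + 162.091 + 192.500 + 267.673 + 253.272 + 117.524 = 1109.854 mg/L

1109.854 mg/L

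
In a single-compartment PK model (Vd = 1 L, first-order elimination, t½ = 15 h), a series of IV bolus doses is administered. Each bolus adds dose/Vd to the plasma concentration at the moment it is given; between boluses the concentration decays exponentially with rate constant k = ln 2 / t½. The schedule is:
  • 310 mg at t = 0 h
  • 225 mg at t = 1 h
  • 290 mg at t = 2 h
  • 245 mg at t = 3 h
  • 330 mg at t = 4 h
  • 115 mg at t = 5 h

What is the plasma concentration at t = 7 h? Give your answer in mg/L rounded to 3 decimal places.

1220.801 mg/L

k = ln 2 / 15 = 0.04621 per h
Dose 1 (310 mg at t=0 h): 310·exp(−0.04621·7) = 224.327 mg/L
Dose 2 (225 mg at t=1 h): 225·exp(−0.04621·6) = 170.518 mg/L
Dose 3 (290 mg at t=2 h): 290·exp(−0.04621·5) = 230.173 mg/L
Dose 4 (245 mg at t=3 h): 245·exp(−0.04621·4) = 203.653 mg/L
Dose 5 (330 mg at t=4 h): 330·exp(−0.04621·3) = 287.282 mg/L
Dose 6 (115 mg at t=5 h): 115·exp(−0.04621·2) = 104.848 mg/L
C(7) = 224.327 + 170.518 + 230.173 + 203.653 + 287.282 + 104.848 = 1220.801 mg/L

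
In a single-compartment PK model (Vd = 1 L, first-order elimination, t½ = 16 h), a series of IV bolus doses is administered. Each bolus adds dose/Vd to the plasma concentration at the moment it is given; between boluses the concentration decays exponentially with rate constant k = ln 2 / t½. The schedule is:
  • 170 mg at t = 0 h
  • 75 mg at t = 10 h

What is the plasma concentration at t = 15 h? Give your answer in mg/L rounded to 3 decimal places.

149.157 mg/L

k = ln 2 / 16 = 0.04332 per h
Dose 1 (170 mg at t=0 h): 170·exp(−0.04332·15) = 88.763 mg/L
Dose 2 (75 mg at t=10 h): 75·exp(−0.04332·5) = 60.393 mg/L
C(15) = 88.763 + 60.393 = 149.157 mg/L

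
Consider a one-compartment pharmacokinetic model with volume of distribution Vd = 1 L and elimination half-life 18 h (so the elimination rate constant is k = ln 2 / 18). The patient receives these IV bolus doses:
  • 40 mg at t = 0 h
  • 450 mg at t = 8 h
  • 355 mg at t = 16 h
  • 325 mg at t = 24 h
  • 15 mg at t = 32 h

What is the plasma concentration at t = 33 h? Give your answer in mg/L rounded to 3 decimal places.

611.773 mg/L

k = ln 2 / 18 = 0.03851 per h
Dose 1 (40 mg at t=0 h): 40·exp(−0.03851·33) = 11.225 mg/L
Dose 2 (450 mg at t=8 h): 450·exp(−0.03851·25) = 171.836 mg/L
Dose 3 (355 mg at t=16 h): 355·exp(−0.03851·17) = 184.469 mg/L
Dose 4 (325 mg at t=24 h): 325·exp(−0.03851·9) = 229.810 mg/L
Dose 5 (15 mg at t=32 h): 15·exp(−0.03851·1) = 14.433 mg/L
C(33) = 11.225 + 171.836 + 184.469 + 229.810 + 14.433 = 611.773 mg/L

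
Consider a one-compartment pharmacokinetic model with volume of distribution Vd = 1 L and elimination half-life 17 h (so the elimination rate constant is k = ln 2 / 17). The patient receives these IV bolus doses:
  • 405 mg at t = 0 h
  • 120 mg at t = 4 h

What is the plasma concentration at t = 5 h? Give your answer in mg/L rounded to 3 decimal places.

k = ln 2 / 17 = 0.04077 per h
Dose 1 (405 mg at t=0 h): 405·exp(−0.04077·5) = 330.306 mg/L
Dose 2 (120 mg at t=4 h): 120·exp(−0.04077·1) = 115.206 mg/L
C(5) = 330.306 + 115.206 = 445.512 mg/L

445.512 mg/L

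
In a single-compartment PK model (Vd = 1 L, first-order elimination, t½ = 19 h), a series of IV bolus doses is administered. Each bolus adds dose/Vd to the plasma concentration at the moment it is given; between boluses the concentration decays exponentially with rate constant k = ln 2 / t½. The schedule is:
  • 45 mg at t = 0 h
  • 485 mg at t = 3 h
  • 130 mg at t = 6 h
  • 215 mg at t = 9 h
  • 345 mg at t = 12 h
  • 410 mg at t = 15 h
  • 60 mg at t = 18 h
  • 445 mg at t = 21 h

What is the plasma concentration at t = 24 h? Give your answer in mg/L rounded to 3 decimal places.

1400.999 mg/L

k = ln 2 / 19 = 0.03648 per h
Dose 1 (45 mg at t=0 h): 45·exp(−0.03648·24) = 18.748 mg/L
Dose 2 (485 mg at t=3 h): 485·exp(−0.03648·21) = 225.437 mg/L
Dose 3 (130 mg at t=6 h): 130·exp(−0.03648·18) = 67.415 mg/L
Dose 4 (215 mg at t=9 h): 215·exp(−0.03648·15) = 124.389 mg/L
Dose 5 (345 mg at t=12 h): 345·exp(−0.03648·12) = 222.687 mg/L
Dose 6 (410 mg at t=15 h): 410·exp(−0.03648·9) = 295.251 mg/L
Dose 7 (60 mg at t=18 h): 60·exp(−0.03648·6) = 48.205 mg/L
Dose 8 (445 mg at t=21 h): 445·exp(−0.03648·3) = 398.868 mg/L
C(24) = 18.748 + 225.437 + 67.415 + 124.389 + 222.687 + 295.251 + 48.205 + 398.868 = 1400.999 mg/L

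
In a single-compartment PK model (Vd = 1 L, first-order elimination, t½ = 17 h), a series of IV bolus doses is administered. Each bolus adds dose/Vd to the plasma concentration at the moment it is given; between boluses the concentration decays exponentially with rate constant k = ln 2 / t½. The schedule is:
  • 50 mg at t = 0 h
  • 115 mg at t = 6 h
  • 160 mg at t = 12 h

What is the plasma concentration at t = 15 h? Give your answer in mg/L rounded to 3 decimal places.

248.379 mg/L

k = ln 2 / 17 = 0.04077 per h
Dose 1 (50 mg at t=0 h): 50·exp(−0.04077·15) = 27.124 mg/L
Dose 2 (115 mg at t=6 h): 115·exp(−0.04077·9) = 79.676 mg/L
Dose 3 (160 mg at t=12 h): 160·exp(−0.04077·3) = 141.578 mg/L
C(15) = 27.124 + 79.676 + 141.578 = 248.379 mg/L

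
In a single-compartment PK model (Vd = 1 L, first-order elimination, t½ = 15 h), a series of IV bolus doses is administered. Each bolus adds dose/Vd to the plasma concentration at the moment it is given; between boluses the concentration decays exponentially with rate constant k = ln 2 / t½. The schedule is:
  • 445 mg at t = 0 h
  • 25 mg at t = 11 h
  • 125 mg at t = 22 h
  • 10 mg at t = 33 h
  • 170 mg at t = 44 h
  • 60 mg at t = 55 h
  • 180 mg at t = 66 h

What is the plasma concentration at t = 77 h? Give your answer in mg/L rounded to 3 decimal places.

k = ln 2 / 15 = 0.04621 per h
Dose 1 (445 mg at t=0 h): 445·exp(−0.04621·77) = 12.679 mg/L
Dose 2 (25 mg at t=11 h): 25·exp(−0.04621·66) = 1.184 mg/L
Dose 3 (125 mg at t=22 h): 125·exp(−0.04621·55) = 9.843 mg/L
Dose 4 (10 mg at t=33 h): 10·exp(−0.04621·44) = 1.309 mg/L
Dose 5 (170 mg at t=44 h): 170·exp(−0.04621·33) = 36.998 mg/L
Dose 6 (60 mg at t=55 h): 60·exp(−0.04621·22) = 21.709 mg/L
Dose 7 (180 mg at t=66 h): 180·exp(−0.04621·11) = 108.272 mg/L
C(77) = 12.679 + 1.184 + 9.843 + 1.309 + 36.998 + 21.709 + 108.272 = 191.995 mg/L

191.995 mg/L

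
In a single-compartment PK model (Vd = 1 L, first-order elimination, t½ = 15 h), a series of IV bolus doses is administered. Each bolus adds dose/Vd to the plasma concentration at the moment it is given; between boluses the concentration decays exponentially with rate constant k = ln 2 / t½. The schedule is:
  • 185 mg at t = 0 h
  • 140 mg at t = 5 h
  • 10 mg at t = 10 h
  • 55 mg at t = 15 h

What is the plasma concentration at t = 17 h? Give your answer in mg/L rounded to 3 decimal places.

k = ln 2 / 15 = 0.04621 per h
Dose 1 (185 mg at t=0 h): 185·exp(−0.04621·17) = 84.334 mg/L
Dose 2 (140 mg at t=5 h): 140·exp(−0.04621·12) = 80.409 mg/L
Dose 3 (10 mg at t=10 h): 10·exp(−0.04621·7) = 7.236 mg/L
Dose 4 (55 mg at t=15 h): 55·exp(−0.04621·2) = 50.145 mg/L
C(17) = 84.334 + 80.409 + 7.236 + 50.145 = 222.124 mg/L

222.124 mg/L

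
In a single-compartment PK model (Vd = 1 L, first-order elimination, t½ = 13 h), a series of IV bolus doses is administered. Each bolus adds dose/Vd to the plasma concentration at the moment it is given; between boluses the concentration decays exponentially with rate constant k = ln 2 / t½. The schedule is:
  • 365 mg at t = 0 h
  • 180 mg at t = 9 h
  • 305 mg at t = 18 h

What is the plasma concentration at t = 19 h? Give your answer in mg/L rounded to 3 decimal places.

527.309 mg/L

k = ln 2 / 13 = 0.05332 per h
Dose 1 (365 mg at t=0 h): 365·exp(−0.05332·19) = 132.534 mg/L
Dose 2 (180 mg at t=9 h): 180·exp(−0.05332·10) = 105.611 mg/L
Dose 3 (305 mg at t=18 h): 305·exp(−0.05332·1) = 289.164 mg/L
C(19) = 132.534 + 105.611 + 289.164 = 527.309 mg/L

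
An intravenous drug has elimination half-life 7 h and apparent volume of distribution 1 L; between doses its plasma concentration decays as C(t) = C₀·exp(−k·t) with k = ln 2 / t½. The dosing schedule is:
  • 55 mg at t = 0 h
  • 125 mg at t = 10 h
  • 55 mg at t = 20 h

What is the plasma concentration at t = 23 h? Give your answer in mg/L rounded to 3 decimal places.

k = ln 2 / 7 = 0.09902 per h
Dose 1 (55 mg at t=0 h): 55·exp(−0.09902·23) = 5.640 mg/L
Dose 2 (125 mg at t=10 h): 125·exp(−0.09902·13) = 34.503 mg/L
Dose 3 (55 mg at t=20 h): 55·exp(−0.09902·3) = 40.865 mg/L
C(23) = 5.640 + 34.503 + 40.865 = 81.007 mg/L

81.007 mg/L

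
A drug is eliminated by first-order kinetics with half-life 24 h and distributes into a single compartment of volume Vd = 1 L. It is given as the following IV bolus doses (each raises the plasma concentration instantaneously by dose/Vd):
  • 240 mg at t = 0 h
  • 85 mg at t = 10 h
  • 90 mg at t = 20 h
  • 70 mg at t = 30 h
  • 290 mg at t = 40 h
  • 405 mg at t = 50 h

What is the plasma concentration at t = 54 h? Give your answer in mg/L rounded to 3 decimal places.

697.384 mg/L

k = ln 2 / 24 = 0.02888 per h
Dose 1 (240 mg at t=0 h): 240·exp(−0.02888·54) = 50.454 mg/L
Dose 2 (85 mg at t=10 h): 85·exp(−0.02888·44) = 23.852 mg/L
Dose 3 (90 mg at t=20 h): 90·exp(−0.02888·34) = 33.712 mg/L
Dose 4 (70 mg at t=30 h): 70·exp(−0.02888·24) = 35.000 mg/L
Dose 5 (290 mg at t=40 h): 290·exp(−0.02888·14) = 193.552 mg/L
Dose 6 (405 mg at t=50 h): 405·exp(−0.02888·4) = 360.814 mg/L
C(54) = 50.454 + 23.852 + 33.712 + 35.000 + 193.552 + 360.814 = 697.384 mg/L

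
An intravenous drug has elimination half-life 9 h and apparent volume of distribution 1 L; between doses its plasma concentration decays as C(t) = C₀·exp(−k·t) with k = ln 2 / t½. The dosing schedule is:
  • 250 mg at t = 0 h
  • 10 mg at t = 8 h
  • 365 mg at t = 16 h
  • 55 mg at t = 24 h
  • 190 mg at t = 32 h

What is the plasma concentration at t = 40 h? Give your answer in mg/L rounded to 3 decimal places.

k = ln 2 / 9 = 0.07702 per h
Dose 1 (250 mg at t=0 h): 250·exp(−0.07702·40) = 11.482 mg/L
Dose 2 (10 mg at t=8 h): 10·exp(−0.07702·32) = 0.850 mg/L
Dose 3 (365 mg at t=16 h): 365·exp(−0.07702·24) = 57.484 mg/L
Dose 4 (55 mg at t=24 h): 55·exp(−0.07702·16) = 16.040 mg/L
Dose 5 (190 mg at t=32 h): 190·exp(−0.07702·8) = 102.606 mg/L
C(40) = 11.482 + 0.850 + 57.484 + 16.040 + 102.606 = 188.462 mg/L

188.462 mg/L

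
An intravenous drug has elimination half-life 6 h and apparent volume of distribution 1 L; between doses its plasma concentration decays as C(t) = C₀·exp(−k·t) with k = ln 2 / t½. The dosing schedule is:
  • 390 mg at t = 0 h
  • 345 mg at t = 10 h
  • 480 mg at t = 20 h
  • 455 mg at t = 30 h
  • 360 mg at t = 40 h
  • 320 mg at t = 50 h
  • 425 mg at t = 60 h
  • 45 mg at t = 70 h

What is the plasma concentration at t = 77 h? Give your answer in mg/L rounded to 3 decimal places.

101.691 mg/L

k = ln 2 / 6 = 0.11552 per h
Dose 1 (390 mg at t=0 h): 390·exp(−0.11552·77) = 0.053 mg/L
Dose 2 (345 mg at t=10 h): 345·exp(−0.11552·67) = 0.150 mg/L
Dose 3 (480 mg at t=20 h): 480·exp(−0.11552·57) = 0.663 mg/L
Dose 4 (455 mg at t=30 h): 455·exp(−0.11552·47) = 1.995 mg/L
Dose 5 (360 mg at t=40 h): 360·exp(−0.11552·37) = 5.011 mg/L
Dose 6 (320 mg at t=50 h): 320·exp(−0.11552·27) = 14.142 mg/L
Dose 7 (425 mg at t=60 h): 425·exp(−0.11552·17) = 59.631 mg/L
Dose 8 (45 mg at t=70 h): 45·exp(−0.11552·7) = 20.045 mg/L
C(77) = 0.053 + 0.150 + 0.663 + 1.995 + 5.011 + 14.142 + 59.631 + 20.045 = 101.691 mg/L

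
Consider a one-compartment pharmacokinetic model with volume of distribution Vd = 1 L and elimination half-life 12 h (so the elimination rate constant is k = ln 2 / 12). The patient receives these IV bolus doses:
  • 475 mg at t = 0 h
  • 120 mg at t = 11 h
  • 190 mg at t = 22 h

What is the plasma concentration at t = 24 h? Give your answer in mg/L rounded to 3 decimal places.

344.653 mg/L

k = ln 2 / 12 = 0.05776 per h
Dose 1 (475 mg at t=0 h): 475·exp(−0.05776·24) = 118.750 mg/L
Dose 2 (120 mg at t=11 h): 120·exp(−0.05776·13) = 56.632 mg/L
Dose 3 (190 mg at t=22 h): 190·exp(−0.05776·2) = 169.271 mg/L
C(24) = 118.750 + 56.632 + 169.271 = 344.653 mg/L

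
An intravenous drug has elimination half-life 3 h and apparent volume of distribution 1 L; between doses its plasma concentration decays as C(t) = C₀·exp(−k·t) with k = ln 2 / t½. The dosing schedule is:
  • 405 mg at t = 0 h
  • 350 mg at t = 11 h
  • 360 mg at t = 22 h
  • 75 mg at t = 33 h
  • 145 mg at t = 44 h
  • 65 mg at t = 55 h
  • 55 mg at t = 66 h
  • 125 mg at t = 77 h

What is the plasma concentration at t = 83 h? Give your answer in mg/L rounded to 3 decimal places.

k = ln 2 / 3 = 0.23105 per h
Dose 1 (405 mg at t=0 h): 405·exp(−0.23105·83) = 0.000 mg/L
Dose 2 (350 mg at t=11 h): 350·exp(−0.23105·72) = 0.000 mg/L
Dose 3 (360 mg at t=22 h): 360·exp(−0.23105·61) = 0.000 mg/L
Dose 4 (75 mg at t=33 h): 75·exp(−0.23105·50) = 0.001 mg/L
Dose 5 (145 mg at t=44 h): 145·exp(−0.23105·39) = 0.018 mg/L
Dose 6 (65 mg at t=55 h): 65·exp(−0.23105·28) = 0.101 mg/L
Dose 7 (55 mg at t=66 h): 55·exp(−0.23105·17) = 1.083 mg/L
Dose 8 (125 mg at t=77 h): 125·exp(−0.23105·6) = 31.250 mg/L
C(83) = 0.000 + 0.000 + 0.000 + 0.001 + 0.018 + 0.101 + 1.083 + 31.250 = 32.452 mg/L

32.452 mg/L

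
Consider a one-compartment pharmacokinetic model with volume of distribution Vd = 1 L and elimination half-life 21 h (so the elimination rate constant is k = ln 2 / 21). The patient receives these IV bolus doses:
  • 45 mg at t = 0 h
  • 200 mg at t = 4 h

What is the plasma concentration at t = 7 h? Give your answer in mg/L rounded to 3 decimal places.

216.861 mg/L

k = ln 2 / 21 = 0.03301 per h
Dose 1 (45 mg at t=0 h): 45·exp(−0.03301·7) = 35.717 mg/L
Dose 2 (200 mg at t=4 h): 200·exp(−0.03301·3) = 181.145 mg/L
C(7) = 35.717 + 181.145 = 216.861 mg/L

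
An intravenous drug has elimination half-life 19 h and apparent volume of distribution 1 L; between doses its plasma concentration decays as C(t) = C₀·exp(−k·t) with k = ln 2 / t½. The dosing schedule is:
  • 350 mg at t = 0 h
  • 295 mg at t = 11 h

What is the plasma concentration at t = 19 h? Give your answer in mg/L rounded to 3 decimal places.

395.329 mg/L

k = ln 2 / 19 = 0.03648 per h
Dose 1 (350 mg at t=0 h): 350·exp(−0.03648·19) = 175.000 mg/L
Dose 2 (295 mg at t=11 h): 295·exp(−0.03648·8) = 220.329 mg/L
C(19) = 175.000 + 220.329 = 395.329 mg/L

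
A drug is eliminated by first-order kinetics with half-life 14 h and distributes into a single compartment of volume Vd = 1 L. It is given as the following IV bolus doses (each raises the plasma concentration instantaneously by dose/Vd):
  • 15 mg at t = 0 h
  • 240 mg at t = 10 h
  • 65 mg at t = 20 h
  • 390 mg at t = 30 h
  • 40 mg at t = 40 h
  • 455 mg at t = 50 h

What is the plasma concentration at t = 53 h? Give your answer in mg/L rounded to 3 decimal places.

580.424 mg/L

k = ln 2 / 14 = 0.04951 per h
Dose 1 (15 mg at t=0 h): 15·exp(−0.04951·53) = 1.088 mg/L
Dose 2 (240 mg at t=10 h): 240·exp(−0.04951·43) = 28.551 mg/L
Dose 3 (65 mg at t=20 h): 65·exp(−0.04951·33) = 12.687 mg/L
Dose 4 (390 mg at t=30 h): 390·exp(−0.04951·23) = 124.886 mg/L
Dose 5 (40 mg at t=40 h): 40·exp(−0.04951·13) = 21.015 mg/L
Dose 6 (455 mg at t=50 h): 455·exp(−0.04951·3) = 392.198 mg/L
C(53) = 1.088 + 28.551 + 12.687 + 124.886 + 21.015 + 392.198 = 580.424 mg/L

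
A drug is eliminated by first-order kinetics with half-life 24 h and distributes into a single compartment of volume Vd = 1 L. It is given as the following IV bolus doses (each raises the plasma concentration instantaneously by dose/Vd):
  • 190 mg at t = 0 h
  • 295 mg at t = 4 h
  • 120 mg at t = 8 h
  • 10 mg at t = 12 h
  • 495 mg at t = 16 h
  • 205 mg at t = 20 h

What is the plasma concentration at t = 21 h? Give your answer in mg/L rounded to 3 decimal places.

k = ln 2 / 24 = 0.02888 per h
Dose 1 (190 mg at t=0 h): 190·exp(−0.02888·21) = 103.598 mg/L
Dose 2 (295 mg at t=4 h): 295·exp(−0.02888·17) = 180.548 mg/L
Dose 3 (120 mg at t=8 h): 120·exp(−0.02888·13) = 82.437 mg/L
Dose 4 (10 mg at t=12 h): 10·exp(−0.02888·9) = 7.711 mg/L
Dose 5 (495 mg at t=16 h): 495·exp(−0.02888·5) = 428.441 mg/L
Dose 6 (205 mg at t=20 h): 205·exp(−0.02888·1) = 199.164 mg/L
C(21) = 103.598 + 180.548 + 82.437 + 7.711 + 428.441 + 199.164 = 1001.899 mg/L

1001.899 mg/L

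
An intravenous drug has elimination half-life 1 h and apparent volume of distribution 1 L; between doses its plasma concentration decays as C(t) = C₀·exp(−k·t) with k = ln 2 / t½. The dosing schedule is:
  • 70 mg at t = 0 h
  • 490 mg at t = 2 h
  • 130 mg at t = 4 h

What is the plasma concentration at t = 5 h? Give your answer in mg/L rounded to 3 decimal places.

k = ln 2 / 1 = 0.69315 per h
Dose 1 (70 mg at t=0 h): 70·exp(−0.69315·5) = 2.188 mg/L
Dose 2 (490 mg at t=2 h): 490·exp(−0.69315·3) = 61.250 mg/L
Dose 3 (130 mg at t=4 h): 130·exp(−0.69315·1) = 65.000 mg/L
C(5) = 2.188 + 61.250 + 65.000 = 128.438 mg/L

128.438 mg/L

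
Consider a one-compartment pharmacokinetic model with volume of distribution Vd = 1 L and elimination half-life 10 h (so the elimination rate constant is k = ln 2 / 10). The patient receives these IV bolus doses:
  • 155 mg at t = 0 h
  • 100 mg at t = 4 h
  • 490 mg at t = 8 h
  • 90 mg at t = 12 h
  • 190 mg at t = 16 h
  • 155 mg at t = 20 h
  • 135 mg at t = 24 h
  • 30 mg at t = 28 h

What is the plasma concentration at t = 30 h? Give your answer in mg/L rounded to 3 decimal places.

433.037 mg/L

k = ln 2 / 10 = 0.06931 per h
Dose 1 (155 mg at t=0 h): 155·exp(−0.06931·30) = 19.375 mg/L
Dose 2 (100 mg at t=4 h): 100·exp(−0.06931·26) = 16.494 mg/L
Dose 3 (490 mg at t=8 h): 490·exp(−0.06931·22) = 106.642 mg/L
Dose 4 (90 mg at t=12 h): 90·exp(−0.06931·18) = 25.846 mg/L
Dose 5 (190 mg at t=16 h): 190·exp(−0.06931·14) = 71.997 mg/L
Dose 6 (155 mg at t=20 h): 155·exp(−0.06931·10) = 77.500 mg/L
Dose 7 (135 mg at t=24 h): 135·exp(−0.06931·6) = 89.067 mg/L
Dose 8 (30 mg at t=28 h): 30·exp(−0.06931·2) = 26.117 mg/L
C(30) = 19.375 + 16.494 + 106.642 + 25.846 + 71.997 + 77.500 + 89.067 + 26.117 = 433.037 mg/L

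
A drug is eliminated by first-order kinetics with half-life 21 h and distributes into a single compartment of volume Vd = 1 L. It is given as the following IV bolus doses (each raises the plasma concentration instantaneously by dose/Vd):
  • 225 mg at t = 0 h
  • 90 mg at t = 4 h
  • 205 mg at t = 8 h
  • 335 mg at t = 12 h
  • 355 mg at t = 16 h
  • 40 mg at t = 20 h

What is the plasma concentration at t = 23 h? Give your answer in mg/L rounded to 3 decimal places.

k = ln 2 / 21 = 0.03301 per h
Dose 1 (225 mg at t=0 h): 225·exp(−0.03301·23) = 105.313 mg/L
Dose 2 (90 mg at t=4 h): 90·exp(−0.03301·19) = 48.071 mg/L
Dose 3 (205 mg at t=8 h): 205·exp(−0.03301·15) = 124.949 mg/L
Dose 4 (335 mg at t=12 h): 335·exp(−0.03301·11) = 233.003 mg/L
Dose 5 (355 mg at t=16 h): 355·exp(−0.03301·7) = 281.764 mg/L
Dose 6 (40 mg at t=20 h): 40·exp(−0.03301·3) = 36.229 mg/L
C(23) = 105.313 + 48.071 + 124.949 + 233.003 + 281.764 + 36.229 = 829.329 mg/L

829.329 mg/L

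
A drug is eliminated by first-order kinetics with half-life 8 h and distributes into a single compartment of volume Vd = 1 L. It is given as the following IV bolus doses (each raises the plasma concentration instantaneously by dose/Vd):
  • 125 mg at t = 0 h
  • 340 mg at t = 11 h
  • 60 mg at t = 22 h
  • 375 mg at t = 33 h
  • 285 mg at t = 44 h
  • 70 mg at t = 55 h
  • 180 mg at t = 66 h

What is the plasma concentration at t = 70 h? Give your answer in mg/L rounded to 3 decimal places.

k = ln 2 / 8 = 0.08664 per h
Dose 1 (125 mg at t=0 h): 125·exp(−0.08664·70) = 0.290 mg/L
Dose 2 (340 mg at t=11 h): 340·exp(−0.08664·59) = 2.048 mg/L
Dose 3 (60 mg at t=22 h): 60·exp(−0.08664·48) = 0.938 mg/L
Dose 4 (375 mg at t=33 h): 375·exp(−0.08664·37) = 15.197 mg/L
Dose 5 (285 mg at t=44 h): 285·exp(−0.08664·26) = 29.957 mg/L
Dose 6 (70 mg at t=55 h): 70·exp(−0.08664·15) = 19.084 mg/L
Dose 7 (180 mg at t=66 h): 180·exp(−0.08664·4) = 127.279 mg/L
C(70) = 0.290 + 2.048 + 0.938 + 15.197 + 29.957 + 19.084 + 127.279 = 194.793 mg/L

194.793 mg/L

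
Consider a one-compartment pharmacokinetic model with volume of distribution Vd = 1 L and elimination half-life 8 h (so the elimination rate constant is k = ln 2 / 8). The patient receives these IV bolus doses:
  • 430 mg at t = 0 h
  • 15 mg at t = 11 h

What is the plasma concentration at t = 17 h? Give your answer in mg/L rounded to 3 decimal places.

107.497 mg/L

k = ln 2 / 8 = 0.08664 per h
Dose 1 (430 mg at t=0 h): 430·exp(−0.08664·17) = 98.578 mg/L
Dose 2 (15 mg at t=11 h): 15·exp(−0.08664·6) = 8.919 mg/L
C(17) = 98.578 + 8.919 = 107.497 mg/L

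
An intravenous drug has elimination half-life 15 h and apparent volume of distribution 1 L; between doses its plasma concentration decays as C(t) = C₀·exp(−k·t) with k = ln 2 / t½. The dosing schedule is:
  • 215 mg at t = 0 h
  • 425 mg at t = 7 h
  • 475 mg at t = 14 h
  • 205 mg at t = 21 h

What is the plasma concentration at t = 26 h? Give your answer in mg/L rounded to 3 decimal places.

676.825 mg/L

k = ln 2 / 15 = 0.04621 per h
Dose 1 (215 mg at t=0 h): 215·exp(−0.04621·26) = 64.663 mg/L
Dose 2 (425 mg at t=7 h): 425·exp(−0.04621·19) = 176.638 mg/L
Dose 3 (475 mg at t=14 h): 475·exp(−0.04621·12) = 272.816 mg/L
Dose 4 (205 mg at t=21 h): 205·exp(−0.04621·5) = 162.709 mg/L
C(26) = 64.663 + 176.638 + 272.816 + 162.709 = 676.825 mg/L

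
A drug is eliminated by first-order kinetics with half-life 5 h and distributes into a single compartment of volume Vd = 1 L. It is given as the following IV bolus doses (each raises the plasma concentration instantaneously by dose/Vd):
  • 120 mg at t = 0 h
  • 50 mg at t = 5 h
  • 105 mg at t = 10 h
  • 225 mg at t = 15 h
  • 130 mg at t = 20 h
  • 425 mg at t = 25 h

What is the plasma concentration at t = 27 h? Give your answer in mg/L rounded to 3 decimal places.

429.137 mg/L

k = ln 2 / 5 = 0.13863 per h
Dose 1 (120 mg at t=0 h): 120·exp(−0.13863·27) = 2.842 mg/L
Dose 2 (50 mg at t=5 h): 50·exp(−0.13863·22) = 2.368 mg/L
Dose 3 (105 mg at t=10 h): 105·exp(−0.13863·17) = 9.947 mg/L
Dose 4 (225 mg at t=15 h): 225·exp(−0.13863·12) = 42.630 mg/L
Dose 5 (130 mg at t=20 h): 130·exp(−0.13863·7) = 49.261 mg/L
Dose 6 (425 mg at t=25 h): 425·exp(−0.13863·2) = 322.090 mg/L
C(27) = 2.842 + 2.368 + 9.947 + 42.630 + 49.261 + 322.090 = 429.137 mg/L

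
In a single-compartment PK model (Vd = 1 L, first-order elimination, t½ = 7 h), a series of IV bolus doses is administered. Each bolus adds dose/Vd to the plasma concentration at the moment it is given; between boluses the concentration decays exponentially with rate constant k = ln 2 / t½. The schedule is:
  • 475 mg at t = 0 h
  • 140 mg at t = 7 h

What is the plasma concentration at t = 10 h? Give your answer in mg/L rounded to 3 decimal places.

280.481 mg/L

k = ln 2 / 7 = 0.09902 per h
Dose 1 (475 mg at t=0 h): 475·exp(−0.09902·10) = 176.462 mg/L
Dose 2 (140 mg at t=7 h): 140·exp(−0.09902·3) = 104.020 mg/L
C(10) = 176.462 + 104.020 = 280.481 mg/L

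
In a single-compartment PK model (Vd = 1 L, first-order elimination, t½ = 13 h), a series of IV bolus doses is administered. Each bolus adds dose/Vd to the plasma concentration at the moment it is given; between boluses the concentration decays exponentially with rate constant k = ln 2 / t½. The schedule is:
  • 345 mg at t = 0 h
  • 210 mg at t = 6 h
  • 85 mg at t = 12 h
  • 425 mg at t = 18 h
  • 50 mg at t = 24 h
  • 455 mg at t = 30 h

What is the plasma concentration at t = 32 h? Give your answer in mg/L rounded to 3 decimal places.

787.479 mg/L

k = ln 2 / 13 = 0.05332 per h
Dose 1 (345 mg at t=0 h): 345·exp(−0.05332·32) = 62.636 mg/L
Dose 2 (210 mg at t=6 h): 210·exp(−0.05332·26) = 52.500 mg/L
Dose 3 (85 mg at t=12 h): 85·exp(−0.05332·20) = 29.261 mg/L
Dose 4 (425 mg at t=18 h): 425·exp(−0.05332·14) = 201.466 mg/L
Dose 5 (50 mg at t=24 h): 50·exp(−0.05332·8) = 32.638 mg/L
Dose 6 (455 mg at t=30 h): 455·exp(−0.05332·2) = 408.977 mg/L
C(32) = 62.636 + 52.500 + 29.261 + 201.466 + 32.638 + 408.977 = 787.479 mg/L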